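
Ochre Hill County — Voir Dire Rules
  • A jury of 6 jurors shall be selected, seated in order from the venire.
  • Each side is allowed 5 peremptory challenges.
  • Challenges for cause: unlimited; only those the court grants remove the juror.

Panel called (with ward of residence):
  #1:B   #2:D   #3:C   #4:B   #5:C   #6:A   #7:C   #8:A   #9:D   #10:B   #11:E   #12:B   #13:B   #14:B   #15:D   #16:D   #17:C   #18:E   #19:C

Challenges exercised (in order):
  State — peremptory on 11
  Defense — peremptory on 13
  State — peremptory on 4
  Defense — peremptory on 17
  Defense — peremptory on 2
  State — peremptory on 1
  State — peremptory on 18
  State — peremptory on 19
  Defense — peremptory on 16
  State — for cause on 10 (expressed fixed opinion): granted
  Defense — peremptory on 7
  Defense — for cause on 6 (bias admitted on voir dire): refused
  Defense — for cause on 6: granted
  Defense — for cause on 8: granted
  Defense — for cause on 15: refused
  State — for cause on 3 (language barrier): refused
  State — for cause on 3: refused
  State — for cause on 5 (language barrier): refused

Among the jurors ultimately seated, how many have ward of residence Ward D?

Removed: #1, #2, #4, #6, #7, #8, #10, #11, #13, #16, #17, #18, #19.
Seated jurors 1–6: #3, #5, #9, #12, #14, #15.
Of those, in Ward D: #9, #15 → 2.

2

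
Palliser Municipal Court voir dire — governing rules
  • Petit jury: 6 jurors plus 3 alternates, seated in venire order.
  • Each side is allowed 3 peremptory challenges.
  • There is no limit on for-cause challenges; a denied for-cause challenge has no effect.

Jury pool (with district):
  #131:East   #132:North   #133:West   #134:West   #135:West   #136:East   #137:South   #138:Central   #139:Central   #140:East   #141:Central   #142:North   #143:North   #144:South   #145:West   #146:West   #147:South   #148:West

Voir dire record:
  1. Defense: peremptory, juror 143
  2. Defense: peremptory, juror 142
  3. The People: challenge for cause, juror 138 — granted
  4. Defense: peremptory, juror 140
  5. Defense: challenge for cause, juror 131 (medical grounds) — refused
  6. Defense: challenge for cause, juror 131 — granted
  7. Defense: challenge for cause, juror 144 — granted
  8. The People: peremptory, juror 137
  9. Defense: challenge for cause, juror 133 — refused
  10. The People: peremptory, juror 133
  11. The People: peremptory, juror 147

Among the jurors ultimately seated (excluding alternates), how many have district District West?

2

Removed: #131, #133, #137, #138, #140, #142, #143, #144, #147.
Seated jurors 1–6: #132, #134, #135, #136, #139, #141 (alternates #145, #146, #148 not counted).
Of those, in District West: #134, #135 → 2.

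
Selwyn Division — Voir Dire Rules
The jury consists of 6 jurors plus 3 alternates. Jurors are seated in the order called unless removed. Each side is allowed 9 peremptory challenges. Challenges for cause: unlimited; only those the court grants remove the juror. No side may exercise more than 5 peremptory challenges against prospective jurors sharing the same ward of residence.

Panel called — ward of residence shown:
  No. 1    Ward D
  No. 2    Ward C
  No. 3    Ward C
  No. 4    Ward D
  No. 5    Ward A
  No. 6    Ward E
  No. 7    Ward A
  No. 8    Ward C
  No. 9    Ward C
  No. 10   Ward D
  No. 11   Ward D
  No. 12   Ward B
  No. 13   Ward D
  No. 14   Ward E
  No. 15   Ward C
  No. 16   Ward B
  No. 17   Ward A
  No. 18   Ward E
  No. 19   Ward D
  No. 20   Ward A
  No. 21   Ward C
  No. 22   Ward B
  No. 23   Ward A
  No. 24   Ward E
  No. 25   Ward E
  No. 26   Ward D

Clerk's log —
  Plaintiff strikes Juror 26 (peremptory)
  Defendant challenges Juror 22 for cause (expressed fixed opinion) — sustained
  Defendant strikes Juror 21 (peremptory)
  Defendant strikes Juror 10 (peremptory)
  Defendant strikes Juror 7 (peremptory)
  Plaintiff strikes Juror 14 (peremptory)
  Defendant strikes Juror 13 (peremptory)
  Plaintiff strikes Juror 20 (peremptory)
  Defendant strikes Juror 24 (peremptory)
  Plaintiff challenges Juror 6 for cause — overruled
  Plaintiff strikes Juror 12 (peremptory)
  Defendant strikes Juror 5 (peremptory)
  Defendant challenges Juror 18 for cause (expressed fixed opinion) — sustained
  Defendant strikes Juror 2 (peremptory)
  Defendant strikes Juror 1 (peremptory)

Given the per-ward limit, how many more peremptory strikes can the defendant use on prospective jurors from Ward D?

1

Defendant peremptories so far: #21, #10, #7, #13, #24, #5, #2, #1 — 8 of 9 used, 1 left overall.
Against Ward D: #10, #13, #1 — 3 used; per-ward cap 5 leaves 2.
Binding limit: min(1, 2) = 1.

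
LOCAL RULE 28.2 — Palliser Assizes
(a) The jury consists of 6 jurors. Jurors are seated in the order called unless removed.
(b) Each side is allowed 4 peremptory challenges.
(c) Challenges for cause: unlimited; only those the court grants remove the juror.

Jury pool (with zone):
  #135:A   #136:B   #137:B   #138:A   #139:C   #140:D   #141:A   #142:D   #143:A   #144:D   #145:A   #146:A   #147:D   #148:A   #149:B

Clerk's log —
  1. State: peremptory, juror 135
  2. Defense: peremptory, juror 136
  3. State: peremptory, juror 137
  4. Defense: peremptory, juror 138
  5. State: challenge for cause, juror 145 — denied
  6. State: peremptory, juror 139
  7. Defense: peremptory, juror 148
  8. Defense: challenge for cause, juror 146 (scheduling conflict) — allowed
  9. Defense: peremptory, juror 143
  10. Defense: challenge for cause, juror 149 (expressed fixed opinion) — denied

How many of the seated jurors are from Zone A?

Removed: #135, #136, #137, #138, #139, #143, #146, #148.
Seated jurors 1–6: #140, #141, #142, #144, #145, #147.
Of those, in Zone A: #141, #145 → 2.

2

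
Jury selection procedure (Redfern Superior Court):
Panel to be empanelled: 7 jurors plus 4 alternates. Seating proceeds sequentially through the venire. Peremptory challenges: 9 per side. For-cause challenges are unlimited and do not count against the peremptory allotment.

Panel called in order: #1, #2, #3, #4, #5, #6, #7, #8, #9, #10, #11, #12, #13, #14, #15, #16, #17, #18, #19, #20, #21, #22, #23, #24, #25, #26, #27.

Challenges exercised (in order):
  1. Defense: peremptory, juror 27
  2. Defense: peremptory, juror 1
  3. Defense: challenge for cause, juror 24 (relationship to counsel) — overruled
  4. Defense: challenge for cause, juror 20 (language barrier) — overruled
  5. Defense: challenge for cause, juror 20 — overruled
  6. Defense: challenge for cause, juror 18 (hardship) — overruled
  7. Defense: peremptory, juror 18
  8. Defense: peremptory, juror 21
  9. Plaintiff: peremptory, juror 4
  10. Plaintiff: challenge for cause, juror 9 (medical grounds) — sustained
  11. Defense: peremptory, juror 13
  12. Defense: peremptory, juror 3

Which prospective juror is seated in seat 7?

11

Removed: #1, #3, #4, #9, #13, #18, #21, #27. (#20, #24 stay — for-cause denied.)
Filling seats in venire order through position 7: #2, #5, #6, #7, #8, #10, #11.
So seat 7 is #11.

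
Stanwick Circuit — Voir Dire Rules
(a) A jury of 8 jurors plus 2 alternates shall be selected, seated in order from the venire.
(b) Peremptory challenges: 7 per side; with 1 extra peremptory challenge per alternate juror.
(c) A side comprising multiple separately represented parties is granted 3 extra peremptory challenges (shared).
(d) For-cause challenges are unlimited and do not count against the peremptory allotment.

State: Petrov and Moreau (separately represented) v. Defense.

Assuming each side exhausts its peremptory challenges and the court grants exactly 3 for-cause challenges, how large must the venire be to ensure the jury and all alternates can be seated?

34

Seats to fill: 8 + 2 alternates = 10.
Peremptories — State: 7 + 1×2 + 3 = 12; Defense: 7 + 1×2 = 9; total 21.
For-cause removals: 3.
Minimum venire: 10 + 21 + 3 = 34.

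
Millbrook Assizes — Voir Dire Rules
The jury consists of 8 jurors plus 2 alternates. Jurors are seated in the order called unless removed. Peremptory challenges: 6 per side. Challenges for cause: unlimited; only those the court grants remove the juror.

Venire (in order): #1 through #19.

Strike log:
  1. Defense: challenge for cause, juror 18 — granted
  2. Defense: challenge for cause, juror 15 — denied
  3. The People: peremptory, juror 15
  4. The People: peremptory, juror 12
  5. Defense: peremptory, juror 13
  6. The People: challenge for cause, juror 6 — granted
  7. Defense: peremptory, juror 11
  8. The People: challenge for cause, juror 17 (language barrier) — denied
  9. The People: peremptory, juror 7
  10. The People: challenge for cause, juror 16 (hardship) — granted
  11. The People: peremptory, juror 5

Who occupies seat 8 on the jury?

Removed: #5, #6, #7, #11, #12, #13, #15, #16, #18. (#17 stays — for-cause denied.)
Filling seats in venire order through position 8: #1, #2, #3, #4, #8, #9, #10, #14.
So seat 8 is #14.

14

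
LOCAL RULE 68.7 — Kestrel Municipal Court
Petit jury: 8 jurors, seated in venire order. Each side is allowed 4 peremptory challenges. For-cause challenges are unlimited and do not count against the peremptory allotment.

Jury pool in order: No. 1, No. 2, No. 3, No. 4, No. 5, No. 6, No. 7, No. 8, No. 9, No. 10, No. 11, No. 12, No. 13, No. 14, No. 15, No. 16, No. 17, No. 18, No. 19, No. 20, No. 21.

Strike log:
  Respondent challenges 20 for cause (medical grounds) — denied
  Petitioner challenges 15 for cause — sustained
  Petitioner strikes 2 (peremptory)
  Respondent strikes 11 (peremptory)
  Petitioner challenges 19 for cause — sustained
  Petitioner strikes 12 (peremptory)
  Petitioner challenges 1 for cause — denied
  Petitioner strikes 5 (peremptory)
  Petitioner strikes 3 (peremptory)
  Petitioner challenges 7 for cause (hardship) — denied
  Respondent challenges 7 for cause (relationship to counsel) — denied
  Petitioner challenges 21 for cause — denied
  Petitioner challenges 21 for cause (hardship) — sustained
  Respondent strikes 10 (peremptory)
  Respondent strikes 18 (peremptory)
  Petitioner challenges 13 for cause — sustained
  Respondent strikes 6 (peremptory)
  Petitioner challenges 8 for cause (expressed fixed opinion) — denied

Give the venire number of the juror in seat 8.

Removed: #2, #3, #5, #6, #10, #11, #12, #13, #15, #18, #19, #21. (#1, #7, #8, #20 stay — for-cause denied.)
Seating in order: seats 1–8 → #1, #4, #7, #8, #9, #14, #16, #17.
So seat 8 is #17.

17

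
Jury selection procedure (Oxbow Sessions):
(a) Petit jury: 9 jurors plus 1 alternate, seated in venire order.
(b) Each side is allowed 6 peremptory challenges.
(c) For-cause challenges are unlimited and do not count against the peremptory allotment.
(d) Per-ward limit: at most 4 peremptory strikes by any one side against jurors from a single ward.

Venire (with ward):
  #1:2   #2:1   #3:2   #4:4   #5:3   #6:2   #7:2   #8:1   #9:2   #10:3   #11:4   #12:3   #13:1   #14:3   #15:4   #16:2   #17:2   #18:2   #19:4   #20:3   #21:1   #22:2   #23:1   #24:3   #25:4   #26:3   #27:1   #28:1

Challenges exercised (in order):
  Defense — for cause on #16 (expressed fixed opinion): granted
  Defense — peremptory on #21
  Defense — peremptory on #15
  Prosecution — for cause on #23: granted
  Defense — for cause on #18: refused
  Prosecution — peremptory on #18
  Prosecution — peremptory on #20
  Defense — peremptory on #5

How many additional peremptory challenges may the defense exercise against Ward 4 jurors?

3

Defense peremptories so far: #21, #15, #5 — 3 of 6 used, 3 left overall.
Against Ward 4: #15 — 1 used; per-ward cap 4 leaves 3.
Binding limit: min(3, 3) = 3.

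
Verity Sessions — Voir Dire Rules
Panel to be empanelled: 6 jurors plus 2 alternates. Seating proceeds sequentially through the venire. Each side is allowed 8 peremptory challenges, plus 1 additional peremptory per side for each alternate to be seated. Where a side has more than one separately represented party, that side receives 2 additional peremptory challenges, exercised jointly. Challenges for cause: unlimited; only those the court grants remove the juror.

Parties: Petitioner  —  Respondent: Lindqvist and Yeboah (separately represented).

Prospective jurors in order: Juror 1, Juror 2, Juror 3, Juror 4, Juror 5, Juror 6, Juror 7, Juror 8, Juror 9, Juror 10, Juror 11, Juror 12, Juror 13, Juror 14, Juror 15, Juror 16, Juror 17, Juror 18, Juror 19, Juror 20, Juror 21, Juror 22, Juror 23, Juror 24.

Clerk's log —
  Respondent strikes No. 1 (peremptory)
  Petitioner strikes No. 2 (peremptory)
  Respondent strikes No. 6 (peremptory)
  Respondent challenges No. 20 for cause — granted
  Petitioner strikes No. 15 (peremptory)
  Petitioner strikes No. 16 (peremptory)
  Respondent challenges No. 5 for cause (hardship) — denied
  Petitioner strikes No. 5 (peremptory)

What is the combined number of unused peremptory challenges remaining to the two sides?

16

Petitioner allotment: 8 base + 1 × 2 alternates = 10. Respondent allotment: 8 base + 1 × 2 alternates + 2 multi-party = 12.
Petitioner peremptories used: #2, #15, #16, #5 — 4.
Respondent peremptories used: #1, #6 — 2 (for-cause on #20, #5 don't count).
Remaining: (10 − 4) + (12 − 2) = 16.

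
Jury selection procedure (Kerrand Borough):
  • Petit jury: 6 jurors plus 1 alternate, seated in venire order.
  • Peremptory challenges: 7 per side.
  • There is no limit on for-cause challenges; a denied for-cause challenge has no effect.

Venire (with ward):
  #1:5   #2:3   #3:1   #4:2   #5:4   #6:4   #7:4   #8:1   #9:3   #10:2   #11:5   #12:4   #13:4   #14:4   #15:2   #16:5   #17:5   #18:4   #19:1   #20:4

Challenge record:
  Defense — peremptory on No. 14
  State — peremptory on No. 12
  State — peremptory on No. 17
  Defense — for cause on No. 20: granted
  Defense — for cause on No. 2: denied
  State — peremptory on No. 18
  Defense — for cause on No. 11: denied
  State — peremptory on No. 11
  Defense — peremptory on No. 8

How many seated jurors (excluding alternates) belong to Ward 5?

1

Removed: #8, #11, #12, #14, #17, #18, #20.
Seated jurors 1–6: #1, #2, #3, #4, #5, #6 (alternates #7 not counted).
Of those, in Ward 5: #1 → 1.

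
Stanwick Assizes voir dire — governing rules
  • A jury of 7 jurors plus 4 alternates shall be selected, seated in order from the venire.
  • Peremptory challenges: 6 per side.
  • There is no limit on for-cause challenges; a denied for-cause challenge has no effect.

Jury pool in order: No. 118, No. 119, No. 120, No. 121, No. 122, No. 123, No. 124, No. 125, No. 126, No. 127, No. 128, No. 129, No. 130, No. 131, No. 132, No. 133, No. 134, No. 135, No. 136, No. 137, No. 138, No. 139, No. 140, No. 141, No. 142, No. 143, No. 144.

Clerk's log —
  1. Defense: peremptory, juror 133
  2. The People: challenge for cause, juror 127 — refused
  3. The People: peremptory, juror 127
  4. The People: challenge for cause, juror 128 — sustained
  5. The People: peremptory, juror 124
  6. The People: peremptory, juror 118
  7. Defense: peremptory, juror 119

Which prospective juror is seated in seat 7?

Removed: #118, #119, #124, #127, #128, #133.
Filling seats in venire order through position 7: #120, #121, #122, #123, #125, #126, #129.
So seat 7 is #129.

129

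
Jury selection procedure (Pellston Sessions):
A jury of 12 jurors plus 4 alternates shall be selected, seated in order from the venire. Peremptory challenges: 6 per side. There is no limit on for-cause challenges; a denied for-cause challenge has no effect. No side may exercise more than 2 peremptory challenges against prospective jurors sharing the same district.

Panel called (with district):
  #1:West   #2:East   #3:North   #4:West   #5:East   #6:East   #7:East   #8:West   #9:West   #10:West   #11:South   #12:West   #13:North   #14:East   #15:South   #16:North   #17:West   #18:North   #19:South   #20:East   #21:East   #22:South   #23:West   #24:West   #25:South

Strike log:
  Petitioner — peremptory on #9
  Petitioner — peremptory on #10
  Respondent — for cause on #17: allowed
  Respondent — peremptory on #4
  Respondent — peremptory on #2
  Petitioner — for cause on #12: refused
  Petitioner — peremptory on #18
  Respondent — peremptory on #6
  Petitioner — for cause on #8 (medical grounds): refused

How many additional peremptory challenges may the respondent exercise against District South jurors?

2

Respondent peremptories so far: #4, #2, #6 — 3 of 6 used, 3 left overall.
Against District South: none yet — per-district cap 2 leaves 2.
Binding limit: min(3, 2) = 2.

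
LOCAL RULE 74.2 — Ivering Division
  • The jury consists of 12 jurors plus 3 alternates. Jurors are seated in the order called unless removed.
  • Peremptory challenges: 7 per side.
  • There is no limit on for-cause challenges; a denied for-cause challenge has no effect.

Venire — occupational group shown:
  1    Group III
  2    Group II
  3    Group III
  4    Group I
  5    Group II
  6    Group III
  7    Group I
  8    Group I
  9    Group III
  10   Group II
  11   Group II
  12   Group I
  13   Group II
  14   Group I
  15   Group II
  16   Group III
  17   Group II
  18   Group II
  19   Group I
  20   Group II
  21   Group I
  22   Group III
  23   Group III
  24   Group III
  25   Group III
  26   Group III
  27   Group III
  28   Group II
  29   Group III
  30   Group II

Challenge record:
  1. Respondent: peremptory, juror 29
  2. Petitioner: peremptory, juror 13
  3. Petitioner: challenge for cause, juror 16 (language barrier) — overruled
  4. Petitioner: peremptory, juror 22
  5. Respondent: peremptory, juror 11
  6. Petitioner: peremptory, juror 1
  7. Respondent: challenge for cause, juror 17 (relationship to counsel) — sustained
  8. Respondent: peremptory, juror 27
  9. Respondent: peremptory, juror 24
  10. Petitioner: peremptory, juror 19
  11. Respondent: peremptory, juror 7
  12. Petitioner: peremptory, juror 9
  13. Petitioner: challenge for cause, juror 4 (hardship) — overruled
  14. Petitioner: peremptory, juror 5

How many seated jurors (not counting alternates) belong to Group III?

3

Removed: #1, #5, #7, #9, #11, #13, #17, #19, #22, #24, #27, #29.
Seated jurors 1–12: #2, #3, #4, #6, #8, #10, #12, #14, #15, #16, #18, #20 (alternates #21, #23, #25 not counted).
Of those, in Group III: #3, #6, #16 → 3.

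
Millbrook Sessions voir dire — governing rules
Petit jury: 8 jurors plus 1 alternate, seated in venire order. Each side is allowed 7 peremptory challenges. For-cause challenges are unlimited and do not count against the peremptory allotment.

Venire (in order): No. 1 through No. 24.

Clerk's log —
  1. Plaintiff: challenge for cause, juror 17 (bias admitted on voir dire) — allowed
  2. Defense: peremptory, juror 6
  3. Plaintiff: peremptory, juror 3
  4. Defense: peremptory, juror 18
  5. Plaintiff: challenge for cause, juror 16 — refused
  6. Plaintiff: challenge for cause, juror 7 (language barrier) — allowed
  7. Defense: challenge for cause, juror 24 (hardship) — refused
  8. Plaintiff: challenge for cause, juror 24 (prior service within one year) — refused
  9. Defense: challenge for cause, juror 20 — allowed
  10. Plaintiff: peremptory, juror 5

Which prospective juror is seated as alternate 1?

13

Removed: #3, #5, #6, #7, #17, #18, #20. (#16, #24 stay — for-cause denied.)
Filling seats in venire order through position 9: #1, #2, #4, #8, #9, #10, #11, #12, #13.
So alternate 1 is #13.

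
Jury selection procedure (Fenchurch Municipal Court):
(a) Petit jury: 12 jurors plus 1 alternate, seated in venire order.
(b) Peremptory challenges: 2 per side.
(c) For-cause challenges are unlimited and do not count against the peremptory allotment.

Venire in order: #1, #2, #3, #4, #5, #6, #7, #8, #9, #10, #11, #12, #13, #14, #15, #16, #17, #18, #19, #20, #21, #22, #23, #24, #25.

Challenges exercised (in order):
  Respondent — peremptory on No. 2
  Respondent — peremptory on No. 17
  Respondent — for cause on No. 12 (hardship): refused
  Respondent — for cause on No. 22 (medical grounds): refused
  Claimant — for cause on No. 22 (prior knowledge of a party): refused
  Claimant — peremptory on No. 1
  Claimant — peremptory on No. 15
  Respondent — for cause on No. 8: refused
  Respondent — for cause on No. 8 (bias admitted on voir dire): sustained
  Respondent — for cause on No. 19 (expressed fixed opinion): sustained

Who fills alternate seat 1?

18

Removed: #1, #2, #8, #15, #17, #19. (#12, #22 stay — for-cause denied.)
Filling seats in venire order through position 13: #3, #4, #5, #6, #7, #9, #10, #11, #12, #13, #14, #16, #18.
So alternate 1 is #18.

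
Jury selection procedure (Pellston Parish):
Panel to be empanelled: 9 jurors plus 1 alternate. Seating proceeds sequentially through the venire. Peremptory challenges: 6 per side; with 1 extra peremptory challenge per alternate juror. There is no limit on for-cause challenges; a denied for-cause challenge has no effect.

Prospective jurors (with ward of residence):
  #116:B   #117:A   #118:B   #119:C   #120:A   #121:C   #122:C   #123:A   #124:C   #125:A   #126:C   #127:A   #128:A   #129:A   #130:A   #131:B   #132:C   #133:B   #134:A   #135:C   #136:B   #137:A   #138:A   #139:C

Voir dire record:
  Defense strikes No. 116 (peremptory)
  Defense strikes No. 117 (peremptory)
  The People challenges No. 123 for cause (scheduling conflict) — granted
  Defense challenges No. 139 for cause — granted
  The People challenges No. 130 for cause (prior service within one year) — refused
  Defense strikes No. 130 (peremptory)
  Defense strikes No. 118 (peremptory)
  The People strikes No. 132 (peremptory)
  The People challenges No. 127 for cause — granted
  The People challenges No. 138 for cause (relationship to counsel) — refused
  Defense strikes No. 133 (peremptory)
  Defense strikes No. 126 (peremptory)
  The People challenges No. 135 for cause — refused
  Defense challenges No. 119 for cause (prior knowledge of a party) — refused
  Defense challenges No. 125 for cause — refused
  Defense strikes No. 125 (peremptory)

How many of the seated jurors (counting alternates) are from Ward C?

Removed: #116, #117, #118, #123, #125, #126, #127, #130, #132, #133, #139.
Seated (10 incl. alternates): #119, #120, #121, #122, #124, #128, #129, #131, #134, #135.
Of those, in Ward C: #119, #121, #122, #124, #135 → 5.

5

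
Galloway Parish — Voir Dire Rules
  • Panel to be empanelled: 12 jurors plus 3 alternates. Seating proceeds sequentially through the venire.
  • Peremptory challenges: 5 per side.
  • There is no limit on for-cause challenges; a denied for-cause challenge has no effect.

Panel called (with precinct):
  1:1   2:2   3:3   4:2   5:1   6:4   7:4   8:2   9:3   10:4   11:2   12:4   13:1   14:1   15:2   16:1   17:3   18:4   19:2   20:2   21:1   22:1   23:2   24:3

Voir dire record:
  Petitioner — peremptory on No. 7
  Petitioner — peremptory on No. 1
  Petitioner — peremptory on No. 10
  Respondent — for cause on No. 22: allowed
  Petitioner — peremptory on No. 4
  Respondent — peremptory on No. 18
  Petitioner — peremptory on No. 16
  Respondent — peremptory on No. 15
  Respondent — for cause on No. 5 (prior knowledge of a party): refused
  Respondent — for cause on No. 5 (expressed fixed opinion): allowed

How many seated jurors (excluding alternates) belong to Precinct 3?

3

Removed: #1, #4, #5, #7, #10, #15, #16, #18, #22.
Seated jurors 1–12: #2, #3, #6, #8, #9, #11, #12, #13, #14, #17, #19, #20 (alternates #21, #23, #24 not counted).
Of those, in Precinct 3: #3, #9, #17 → 3.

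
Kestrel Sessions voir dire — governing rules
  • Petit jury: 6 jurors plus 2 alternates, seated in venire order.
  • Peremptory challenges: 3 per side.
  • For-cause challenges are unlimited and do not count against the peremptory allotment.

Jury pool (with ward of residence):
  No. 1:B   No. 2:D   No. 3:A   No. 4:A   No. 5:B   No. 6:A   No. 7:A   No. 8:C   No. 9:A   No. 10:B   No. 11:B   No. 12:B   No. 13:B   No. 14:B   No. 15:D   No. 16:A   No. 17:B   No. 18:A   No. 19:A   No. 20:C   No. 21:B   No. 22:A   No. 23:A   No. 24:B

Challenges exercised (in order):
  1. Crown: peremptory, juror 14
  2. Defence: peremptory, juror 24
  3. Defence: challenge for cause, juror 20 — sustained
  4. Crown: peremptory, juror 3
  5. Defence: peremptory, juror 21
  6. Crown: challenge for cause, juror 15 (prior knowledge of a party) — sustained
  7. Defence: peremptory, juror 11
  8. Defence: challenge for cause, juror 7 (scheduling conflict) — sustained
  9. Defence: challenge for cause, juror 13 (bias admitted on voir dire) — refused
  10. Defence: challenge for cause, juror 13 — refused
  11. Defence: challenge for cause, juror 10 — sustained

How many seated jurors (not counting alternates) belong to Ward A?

Removed: #3, #7, #10, #11, #14, #15, #20, #21, #24.
Seated jurors 1–6: #1, #2, #4, #5, #6, #8 (alternates #9, #12 not counted).
Of those, in Ward A: #4, #6 → 2.

2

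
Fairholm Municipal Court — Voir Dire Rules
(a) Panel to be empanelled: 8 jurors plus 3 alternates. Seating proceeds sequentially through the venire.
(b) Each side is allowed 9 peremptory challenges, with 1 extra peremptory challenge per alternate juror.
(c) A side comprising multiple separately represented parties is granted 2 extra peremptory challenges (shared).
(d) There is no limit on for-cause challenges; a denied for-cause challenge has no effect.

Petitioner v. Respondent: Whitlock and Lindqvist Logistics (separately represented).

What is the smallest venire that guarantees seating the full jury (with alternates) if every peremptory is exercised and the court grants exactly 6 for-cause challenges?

Seats to fill: 8 + 3 alternates = 11.
Peremptories — Petitioner: 9 + 1×3 = 12; Respondent: 9 + 1×3 + 2 = 14; total 26.
For-cause removals: 6.
Minimum venire: 11 + 26 + 6 = 43.

43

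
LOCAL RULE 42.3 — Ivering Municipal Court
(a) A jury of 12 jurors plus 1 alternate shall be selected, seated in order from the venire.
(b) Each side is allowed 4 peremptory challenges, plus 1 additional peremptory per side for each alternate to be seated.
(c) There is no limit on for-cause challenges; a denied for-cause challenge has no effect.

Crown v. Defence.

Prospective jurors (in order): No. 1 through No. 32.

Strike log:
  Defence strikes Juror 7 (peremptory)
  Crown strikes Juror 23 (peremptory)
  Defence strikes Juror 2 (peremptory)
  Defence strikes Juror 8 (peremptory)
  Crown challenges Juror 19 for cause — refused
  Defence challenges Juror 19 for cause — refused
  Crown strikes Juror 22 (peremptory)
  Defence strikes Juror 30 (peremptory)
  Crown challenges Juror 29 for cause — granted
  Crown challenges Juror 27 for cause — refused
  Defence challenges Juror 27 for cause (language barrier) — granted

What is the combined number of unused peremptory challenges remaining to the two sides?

4

Crown allotment: 4 base + 1 × 1 alternate = 5. Defence allotment: 4 base + 1 × 1 alternate = 5.
Crown peremptories used: #23, #22 — 2 (for-cause on #19, #29, #27 don't count).
Defence peremptories used: #7, #2, #8, #30 — 4 (for-cause on #19, #27 don't count).
Remaining: (5 − 2) + (5 − 4) = 4.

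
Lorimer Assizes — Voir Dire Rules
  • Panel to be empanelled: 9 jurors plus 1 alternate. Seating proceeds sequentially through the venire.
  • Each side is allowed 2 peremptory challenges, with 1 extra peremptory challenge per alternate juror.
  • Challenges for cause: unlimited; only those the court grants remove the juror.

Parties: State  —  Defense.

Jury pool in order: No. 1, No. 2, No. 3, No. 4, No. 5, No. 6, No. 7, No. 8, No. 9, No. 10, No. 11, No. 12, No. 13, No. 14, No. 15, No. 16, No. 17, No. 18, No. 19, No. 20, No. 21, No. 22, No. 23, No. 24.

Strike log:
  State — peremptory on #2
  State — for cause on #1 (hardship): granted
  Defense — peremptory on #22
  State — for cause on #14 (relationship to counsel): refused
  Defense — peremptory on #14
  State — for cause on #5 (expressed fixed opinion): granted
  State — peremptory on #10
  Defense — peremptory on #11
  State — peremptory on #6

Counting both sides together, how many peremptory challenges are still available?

0

State allotment: 2 base + 1 × 1 alternate = 3. Defense allotment: 2 base + 1 × 1 alternate = 3.
State peremptories used: #2, #10, #6 — 3 (for-cause on #1, #14, #5 don't count).
Defense peremptories used: #22, #14, #11 — 3.
Remaining: (3 − 3) + (3 − 3) = 0.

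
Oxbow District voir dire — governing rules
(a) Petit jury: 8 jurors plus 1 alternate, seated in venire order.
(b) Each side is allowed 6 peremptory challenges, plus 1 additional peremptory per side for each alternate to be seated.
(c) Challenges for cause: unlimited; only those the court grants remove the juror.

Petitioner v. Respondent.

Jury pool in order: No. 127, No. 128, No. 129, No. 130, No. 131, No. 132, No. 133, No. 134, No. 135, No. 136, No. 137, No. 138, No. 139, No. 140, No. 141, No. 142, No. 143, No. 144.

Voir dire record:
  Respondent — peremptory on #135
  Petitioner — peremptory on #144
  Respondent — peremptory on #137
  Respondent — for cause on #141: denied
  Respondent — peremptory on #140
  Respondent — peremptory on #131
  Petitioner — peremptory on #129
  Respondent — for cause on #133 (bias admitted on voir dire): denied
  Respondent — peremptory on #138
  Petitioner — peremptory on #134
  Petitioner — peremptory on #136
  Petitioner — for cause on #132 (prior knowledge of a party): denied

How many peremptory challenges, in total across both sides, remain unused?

Petitioner allotment: 6 base + 1 × 1 alternate = 7. Respondent allotment: 6 base + 1 × 1 alternate = 7.
Petitioner peremptories used: #144, #129, #134, #136 — 4 (the for-cause on #132 doesn't count).
Respondent peremptories used: #135, #137, #140, #131, #138 — 5 (for-cause on #141, #133 don't count).
Remaining: (7 − 4) + (7 − 5) = 5.

5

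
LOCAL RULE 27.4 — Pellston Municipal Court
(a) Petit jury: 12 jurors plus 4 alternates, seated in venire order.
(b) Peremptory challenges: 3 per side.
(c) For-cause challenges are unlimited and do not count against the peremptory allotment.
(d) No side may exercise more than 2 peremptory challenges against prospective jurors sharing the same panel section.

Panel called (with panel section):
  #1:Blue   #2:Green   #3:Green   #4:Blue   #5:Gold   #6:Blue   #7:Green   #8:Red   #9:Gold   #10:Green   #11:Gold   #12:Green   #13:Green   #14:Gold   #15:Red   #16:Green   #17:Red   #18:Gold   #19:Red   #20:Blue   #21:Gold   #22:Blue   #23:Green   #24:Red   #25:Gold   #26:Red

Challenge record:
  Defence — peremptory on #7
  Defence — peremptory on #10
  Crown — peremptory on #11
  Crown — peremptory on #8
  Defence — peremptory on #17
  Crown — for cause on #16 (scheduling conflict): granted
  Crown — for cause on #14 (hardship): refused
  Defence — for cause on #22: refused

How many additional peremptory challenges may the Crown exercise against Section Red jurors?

1

Crown peremptories so far: #11, #8 — 2 of 3 used, 1 left overall.
Against Section Red: #8 — 1 used; per-section cap 2 leaves 1.
Binding limit: min(1, 1) = 1.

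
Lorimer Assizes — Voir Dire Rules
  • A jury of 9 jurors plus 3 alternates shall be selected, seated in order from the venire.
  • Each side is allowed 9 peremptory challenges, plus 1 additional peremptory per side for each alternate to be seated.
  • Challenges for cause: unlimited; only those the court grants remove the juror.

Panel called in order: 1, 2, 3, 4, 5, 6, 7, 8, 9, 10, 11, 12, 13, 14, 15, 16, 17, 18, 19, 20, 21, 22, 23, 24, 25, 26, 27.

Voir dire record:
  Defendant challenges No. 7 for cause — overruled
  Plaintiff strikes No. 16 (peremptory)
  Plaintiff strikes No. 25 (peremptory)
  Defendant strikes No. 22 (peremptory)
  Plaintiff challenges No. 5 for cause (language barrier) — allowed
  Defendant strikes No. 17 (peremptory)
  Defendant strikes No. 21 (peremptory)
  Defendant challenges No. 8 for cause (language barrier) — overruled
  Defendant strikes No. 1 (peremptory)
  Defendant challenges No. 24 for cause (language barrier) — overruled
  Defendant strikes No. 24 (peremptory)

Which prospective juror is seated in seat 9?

11

Removed: #1, #5, #16, #17, #21, #22, #24, #25. (#7, #8 stay — for-cause denied.)
Seating in order: seats 1–9 → #2, #3, #4, #6, #7, #8, #9, #10, #11; alternates → #12, #13, #14.
So seat 9 is #11.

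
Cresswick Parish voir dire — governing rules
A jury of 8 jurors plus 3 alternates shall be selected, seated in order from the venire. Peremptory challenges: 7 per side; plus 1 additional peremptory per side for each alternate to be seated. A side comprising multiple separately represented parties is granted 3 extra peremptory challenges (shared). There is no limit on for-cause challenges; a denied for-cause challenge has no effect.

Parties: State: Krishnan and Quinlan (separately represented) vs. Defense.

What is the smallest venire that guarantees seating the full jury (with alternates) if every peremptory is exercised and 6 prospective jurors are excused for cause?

Seats to fill: 8 + 3 alternates = 11.
Peremptories — State: 7 + 1×3 + 3 = 13; Defense: 7 + 1×3 = 10; total 23.
For-cause removals: 6.
Minimum venire: 11 + 23 + 6 = 40.

40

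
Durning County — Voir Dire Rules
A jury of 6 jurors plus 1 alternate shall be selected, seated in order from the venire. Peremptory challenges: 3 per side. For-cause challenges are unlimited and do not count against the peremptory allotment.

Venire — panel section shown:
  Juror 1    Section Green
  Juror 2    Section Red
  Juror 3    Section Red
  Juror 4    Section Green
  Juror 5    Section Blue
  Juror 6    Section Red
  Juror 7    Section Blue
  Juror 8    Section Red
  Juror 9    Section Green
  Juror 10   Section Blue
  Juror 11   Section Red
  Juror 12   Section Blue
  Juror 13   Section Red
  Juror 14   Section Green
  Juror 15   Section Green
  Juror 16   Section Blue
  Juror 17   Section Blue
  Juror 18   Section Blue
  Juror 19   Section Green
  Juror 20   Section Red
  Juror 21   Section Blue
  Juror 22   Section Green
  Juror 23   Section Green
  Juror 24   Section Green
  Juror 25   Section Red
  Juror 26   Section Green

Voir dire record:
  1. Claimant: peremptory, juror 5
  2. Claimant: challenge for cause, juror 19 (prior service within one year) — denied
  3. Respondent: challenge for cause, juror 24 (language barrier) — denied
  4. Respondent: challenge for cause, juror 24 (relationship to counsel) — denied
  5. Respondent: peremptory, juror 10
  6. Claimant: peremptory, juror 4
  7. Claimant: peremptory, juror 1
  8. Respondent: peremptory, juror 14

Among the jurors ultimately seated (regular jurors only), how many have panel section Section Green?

Removed: #1, #4, #5, #10, #14.
Seated jurors 1–6: #2, #3, #6, #7, #8, #9 (alternates #11 not counted).
Of those, in Section Green: #9 → 1.

1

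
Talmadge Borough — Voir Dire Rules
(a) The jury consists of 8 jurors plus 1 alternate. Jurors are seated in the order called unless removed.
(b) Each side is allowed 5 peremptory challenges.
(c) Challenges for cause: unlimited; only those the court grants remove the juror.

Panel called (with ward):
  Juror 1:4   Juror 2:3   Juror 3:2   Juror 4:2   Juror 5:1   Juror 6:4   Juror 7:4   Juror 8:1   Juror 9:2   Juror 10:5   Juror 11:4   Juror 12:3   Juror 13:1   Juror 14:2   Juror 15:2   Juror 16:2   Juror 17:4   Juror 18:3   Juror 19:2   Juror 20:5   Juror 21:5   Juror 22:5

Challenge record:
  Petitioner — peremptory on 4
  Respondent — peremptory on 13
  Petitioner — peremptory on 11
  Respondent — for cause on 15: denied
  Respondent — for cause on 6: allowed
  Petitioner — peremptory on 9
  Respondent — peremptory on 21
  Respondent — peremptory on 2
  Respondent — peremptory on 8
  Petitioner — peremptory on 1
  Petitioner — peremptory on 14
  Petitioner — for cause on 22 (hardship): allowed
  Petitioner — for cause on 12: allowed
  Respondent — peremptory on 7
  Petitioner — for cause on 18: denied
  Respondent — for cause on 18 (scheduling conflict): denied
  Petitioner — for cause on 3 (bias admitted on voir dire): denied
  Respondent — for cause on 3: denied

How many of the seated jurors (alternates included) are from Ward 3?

1

Removed: #1, #2, #4, #6, #7, #8, #9, #11, #12, #13, #14, #21, #22.
Seated (9 incl. alternates): #3, #5, #10, #15, #16, #17, #18, #19, #20.
Of those, in Ward 3: #18 → 1.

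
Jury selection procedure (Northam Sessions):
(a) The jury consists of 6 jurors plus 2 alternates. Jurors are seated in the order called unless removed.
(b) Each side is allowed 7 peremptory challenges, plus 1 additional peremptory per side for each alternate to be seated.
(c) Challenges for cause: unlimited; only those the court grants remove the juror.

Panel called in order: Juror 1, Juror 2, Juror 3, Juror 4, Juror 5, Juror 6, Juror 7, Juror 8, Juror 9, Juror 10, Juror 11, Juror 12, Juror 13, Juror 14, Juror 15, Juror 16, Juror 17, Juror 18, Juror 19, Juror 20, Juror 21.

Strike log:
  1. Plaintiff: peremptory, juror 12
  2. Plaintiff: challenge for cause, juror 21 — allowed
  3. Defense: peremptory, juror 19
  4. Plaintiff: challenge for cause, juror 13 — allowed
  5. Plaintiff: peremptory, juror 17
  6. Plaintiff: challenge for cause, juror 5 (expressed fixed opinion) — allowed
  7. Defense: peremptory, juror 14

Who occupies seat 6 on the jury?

Removed: #5, #12, #13, #14, #17, #19, #21.
Seating in order: seats 1–6 → #1, #2, #3, #4, #6, #7; alternates → #8, #9.
So seat 6 is #7.

7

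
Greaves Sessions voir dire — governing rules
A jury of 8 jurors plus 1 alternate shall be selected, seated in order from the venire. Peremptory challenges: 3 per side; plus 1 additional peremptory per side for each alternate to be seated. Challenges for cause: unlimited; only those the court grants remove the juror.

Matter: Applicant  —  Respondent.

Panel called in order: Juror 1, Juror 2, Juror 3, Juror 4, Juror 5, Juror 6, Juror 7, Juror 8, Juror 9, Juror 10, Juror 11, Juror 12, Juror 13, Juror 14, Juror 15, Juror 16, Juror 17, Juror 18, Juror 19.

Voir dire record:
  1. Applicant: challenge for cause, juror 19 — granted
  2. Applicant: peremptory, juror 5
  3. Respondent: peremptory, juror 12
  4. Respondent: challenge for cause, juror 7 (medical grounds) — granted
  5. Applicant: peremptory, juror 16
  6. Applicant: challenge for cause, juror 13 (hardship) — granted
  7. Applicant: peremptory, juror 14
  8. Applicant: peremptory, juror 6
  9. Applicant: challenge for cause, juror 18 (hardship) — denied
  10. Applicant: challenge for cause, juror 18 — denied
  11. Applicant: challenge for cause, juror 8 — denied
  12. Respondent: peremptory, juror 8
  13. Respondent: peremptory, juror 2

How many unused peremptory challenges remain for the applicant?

Applicant allotment: 3 base + 1 × 1 alternate = 4.
Applicant peremptories used: #5, #16, #14, #6 — 4 (for-cause on #19, #13, #18, #18, #8 don't count).
Remaining: 4 − 4 = 0.

0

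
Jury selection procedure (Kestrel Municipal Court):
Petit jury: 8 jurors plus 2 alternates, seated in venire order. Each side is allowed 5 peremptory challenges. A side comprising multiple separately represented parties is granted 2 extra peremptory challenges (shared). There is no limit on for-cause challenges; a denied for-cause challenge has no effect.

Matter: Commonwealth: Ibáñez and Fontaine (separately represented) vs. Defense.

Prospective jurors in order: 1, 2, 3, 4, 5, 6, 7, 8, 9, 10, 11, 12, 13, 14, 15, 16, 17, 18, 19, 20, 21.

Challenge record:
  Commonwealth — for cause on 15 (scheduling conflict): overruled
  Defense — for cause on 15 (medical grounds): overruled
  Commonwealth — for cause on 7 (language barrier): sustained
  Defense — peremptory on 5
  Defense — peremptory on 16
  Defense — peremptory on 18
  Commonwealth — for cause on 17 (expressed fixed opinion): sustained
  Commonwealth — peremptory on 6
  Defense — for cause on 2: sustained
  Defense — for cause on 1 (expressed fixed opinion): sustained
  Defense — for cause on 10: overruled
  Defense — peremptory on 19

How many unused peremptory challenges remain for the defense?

Defense allotment: 5.
Defense peremptories used: #5, #16, #18, #19 — 4 (for-cause on #15, #2, #1, #10 don't count).
Remaining: 5 − 4 = 1.

1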